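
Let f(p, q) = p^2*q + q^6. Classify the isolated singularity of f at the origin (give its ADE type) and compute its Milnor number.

Type D_7, Milnor number mu = 7.

The Hessian of f at 0 has rank 0. Corank 2; j^3 = p^2*q has shape L^2 M (L != M), so D-series; mu = 7 gives D_7.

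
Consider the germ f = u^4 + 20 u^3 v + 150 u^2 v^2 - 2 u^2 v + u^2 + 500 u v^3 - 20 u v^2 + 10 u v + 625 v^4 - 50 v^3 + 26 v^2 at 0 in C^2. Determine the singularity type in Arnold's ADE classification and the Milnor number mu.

Type A_{1}, Milnor number mu = 1.

The Hessian of f at 0 is [[2, 10], [10, 52]] with rank 2, so corank 0. A Groebner basis of the Jacobian ideal J(f) in C{u,v} is {u, v}; counting standard monomials gives mu = 1. Corank 0: nondegenerate Morse point, so A_1.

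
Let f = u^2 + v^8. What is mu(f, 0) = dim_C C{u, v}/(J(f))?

The Hessian of f at 0 is [[2, 0], [0, 0]] with rank 1, so corank 1. A Groebner basis of the Jacobian ideal J(f) in C{u,v} is {v^7, u}; counting standard monomials gives mu = 7. Corank 1: A-series; mu = 7 gives A_7.

7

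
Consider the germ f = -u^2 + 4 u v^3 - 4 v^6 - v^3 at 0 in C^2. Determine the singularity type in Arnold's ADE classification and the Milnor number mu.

The Hessian of f at 0 has rank 1. Corank 1: A-series; mu = 2 gives A_2.

Type A2, Milnor number mu = 2.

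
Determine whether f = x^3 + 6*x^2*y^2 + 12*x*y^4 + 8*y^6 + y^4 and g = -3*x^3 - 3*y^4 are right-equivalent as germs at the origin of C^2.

Yes.

The Hessian of f at 0 is [[0, 0], [0, 0]] with rank 0, so corank 2. A Groebner basis of the Jacobian ideal J(f) in C{x,y} is {x^3, x^2*y, x^2/4 + x*y^2, y^3}; counting standard monomials gives mu = 6. Corank 2; j^3 = x^3 is a perfect cube, so E-series; the 4-jet and mu = 6 give E_6. The Hessian of g at 0 is [[0, 0], [0, 0]] with rank 0, so corank 2. A Groebner basis of the Jacobian ideal J(g) in C{x,y} is {y^3, x^2}; counting standard monomials gives mu = 6. Corank 2; j^3 = -3*x^3 is a perfect cube, so E-series; the 4-jet and mu = 6 give E_6. Both have type E_6, hence right-equivalent.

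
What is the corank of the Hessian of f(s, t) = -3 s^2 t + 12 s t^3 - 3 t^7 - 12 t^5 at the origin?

2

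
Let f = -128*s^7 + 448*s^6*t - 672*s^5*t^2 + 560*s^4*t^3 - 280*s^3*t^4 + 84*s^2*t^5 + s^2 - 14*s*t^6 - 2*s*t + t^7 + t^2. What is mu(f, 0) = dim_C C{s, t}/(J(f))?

6

The Hessian of f at 0 is [[2, -2], [-2, 2]] with rank 1, so corank 1. A Groebner basis of the Jacobian ideal J(f) in C{s,t} is {t^6, s - t}; counting standard monomials gives mu = 6. Corank 1: A-series; mu = 6 gives A_6.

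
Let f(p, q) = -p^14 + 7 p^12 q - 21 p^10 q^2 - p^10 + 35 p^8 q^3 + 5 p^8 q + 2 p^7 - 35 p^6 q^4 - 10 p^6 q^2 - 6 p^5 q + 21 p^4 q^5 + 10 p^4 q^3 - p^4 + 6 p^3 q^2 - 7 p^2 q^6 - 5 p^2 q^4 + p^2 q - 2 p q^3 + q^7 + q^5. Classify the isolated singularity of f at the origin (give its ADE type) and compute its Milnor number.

The Hessian of f at 0 has rank 0. Corank 2; j^3 = p^2*q has shape L^2 M (L != M), so D-series; mu = 8 gives D_8.

Type D8, Milnor number mu = 8.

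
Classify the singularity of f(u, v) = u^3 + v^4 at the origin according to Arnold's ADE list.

E_{6}

The Hessian of f at 0 is [[0, 0], [0, 0]] with rank 0, so corank 2. A Groebner basis of the Jacobian ideal J(f) in C{u,v} is {v^3, u^2}; counting standard monomials gives mu = 6. Corank 2; j^3 = u^3 is a perfect cube, so E-series; the 4-jet and mu = 6 give E_6.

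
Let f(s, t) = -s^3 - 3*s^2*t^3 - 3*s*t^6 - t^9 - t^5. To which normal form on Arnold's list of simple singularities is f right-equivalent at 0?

E_8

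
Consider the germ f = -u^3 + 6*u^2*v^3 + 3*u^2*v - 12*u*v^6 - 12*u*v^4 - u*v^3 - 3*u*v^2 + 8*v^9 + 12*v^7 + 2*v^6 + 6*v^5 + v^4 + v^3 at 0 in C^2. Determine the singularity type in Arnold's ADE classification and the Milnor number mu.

The Hessian of f at 0 is [[0, 0], [0, 0]] with rank 0, so corank 2. A Groebner basis of the Jacobian ideal J(f) in C{u,v} is {u^3 - 3*u^2*v - 6*u^2 + 12*u*v - 6*v^2, 3*u^2 + u*v^2 - 6*u*v + 3*v^2, 3*u^2 - 6*u*v + v^3 + 3*v^2}; counting standard monomials gives mu = 7. Corank 2; j^3 = -(u - v)^3 is a perfect cube, so E-series; the 4-jet and mu = 7 give E_7.

Type E_{7}, Milnor number mu = 7.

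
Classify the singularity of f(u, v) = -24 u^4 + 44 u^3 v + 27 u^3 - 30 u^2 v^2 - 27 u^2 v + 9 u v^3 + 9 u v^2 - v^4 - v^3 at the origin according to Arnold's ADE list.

E_7

The Hessian of f at 0 has rank 0. Corank 2; j^3 = (3*u - v)^3 is a perfect cube, so E-series; the 4-jet and mu = 7 give E_7.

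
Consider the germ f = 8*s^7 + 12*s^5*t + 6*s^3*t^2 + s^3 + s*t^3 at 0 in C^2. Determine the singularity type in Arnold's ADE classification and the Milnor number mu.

Type E7, Milnor number mu = 7.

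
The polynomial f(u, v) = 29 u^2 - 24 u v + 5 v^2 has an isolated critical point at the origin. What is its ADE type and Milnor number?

The Hessian of f at 0 has rank 2. Corank 0: nondegenerate Morse point, so A_1.

Type A_{1}, Milnor number mu = 1.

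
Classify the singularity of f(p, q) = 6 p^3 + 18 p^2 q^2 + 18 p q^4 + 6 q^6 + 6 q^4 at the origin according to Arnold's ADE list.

The Hessian of f at 0 has rank 0. Corank 2; j^3 = 6*p^3 is a perfect cube, so E-series; the 4-jet and mu = 6 give E_6.

E6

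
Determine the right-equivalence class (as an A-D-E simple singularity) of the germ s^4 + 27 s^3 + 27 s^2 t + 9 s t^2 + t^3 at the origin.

The Hessian of f at 0 is [[0, 0], [0, 0]] with rank 0, so corank 2. A Groebner basis of the Jacobian ideal J(f) in C{s,t} is {t^4, s*t^2 + 2*t^3/9, s^2 + 2*s*t/3 + t^2/9}; counting standard monomials gives mu = 6. Corank 2; j^3 = (3*s + t)^3 is a perfect cube, so E-series; the 4-jet and mu = 6 give E_6.

E_6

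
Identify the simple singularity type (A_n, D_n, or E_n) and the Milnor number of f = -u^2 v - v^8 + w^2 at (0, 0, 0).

Type D_{9}, Milnor number mu = 9.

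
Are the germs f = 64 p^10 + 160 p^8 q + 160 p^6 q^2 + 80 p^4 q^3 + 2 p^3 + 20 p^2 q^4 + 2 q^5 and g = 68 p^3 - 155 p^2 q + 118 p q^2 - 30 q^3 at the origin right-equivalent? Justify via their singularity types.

No.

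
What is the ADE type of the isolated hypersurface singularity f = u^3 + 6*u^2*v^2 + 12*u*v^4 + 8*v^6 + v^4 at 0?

The Hessian of f at 0 has rank 0. Corank 2; j^3 = u^3 is a perfect cube, so E-series; the 4-jet and mu = 6 give E_6.

E_{6}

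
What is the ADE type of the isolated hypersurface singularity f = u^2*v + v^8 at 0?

The Hessian of f at 0 has rank 0. Corank 2; j^3 = u^2*v has shape L^2 M (L != M), so D-series; mu = 9 gives D_9.

D9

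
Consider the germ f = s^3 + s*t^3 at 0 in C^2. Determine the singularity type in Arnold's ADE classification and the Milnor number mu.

Type E7, Milnor number mu = 7.

The Hessian of f at 0 has rank 0. Corank 2; j^3 = s^3 is a perfect cube, so E-series; the 4-jet and mu = 7 give E_7.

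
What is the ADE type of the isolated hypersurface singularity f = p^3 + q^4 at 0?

E6

The Hessian of f at 0 is [[0, 0], [0, 0]] with rank 0, so corank 2. A Groebner basis of the Jacobian ideal J(f) in C{p,q} is {q^3, p^2}; counting standard monomials gives mu = 6. Corank 2; j^3 = p^3 is a perfect cube, so E-series; the 4-jet and mu = 6 give E_6.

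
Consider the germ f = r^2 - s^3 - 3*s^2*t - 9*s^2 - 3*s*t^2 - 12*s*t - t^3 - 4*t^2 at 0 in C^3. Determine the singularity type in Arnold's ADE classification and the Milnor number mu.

The Hessian of f at 0 has rank 2. Corank 1: A-series; mu = 2 gives A_2.

Type A2, Milnor number mu = 2.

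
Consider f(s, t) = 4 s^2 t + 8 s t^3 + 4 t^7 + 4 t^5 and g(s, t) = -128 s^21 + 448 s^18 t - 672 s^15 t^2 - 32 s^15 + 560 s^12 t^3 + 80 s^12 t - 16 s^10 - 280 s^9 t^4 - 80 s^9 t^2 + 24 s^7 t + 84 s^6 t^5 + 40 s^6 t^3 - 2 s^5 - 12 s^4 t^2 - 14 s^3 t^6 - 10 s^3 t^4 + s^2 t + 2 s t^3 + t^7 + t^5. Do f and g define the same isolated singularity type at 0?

Yes.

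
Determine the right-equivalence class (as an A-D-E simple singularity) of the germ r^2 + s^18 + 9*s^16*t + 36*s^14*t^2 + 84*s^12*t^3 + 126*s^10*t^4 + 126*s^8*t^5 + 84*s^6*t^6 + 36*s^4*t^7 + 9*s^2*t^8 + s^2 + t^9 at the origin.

A8

The Hessian of f at 0 is [[2, 0, 0], [0, 0, 0], [0, 0, 2]] with rank 2, so corank 1. A Groebner basis of the Jacobian ideal J(f) in C{s,t,r} is {t^8, s, r}; counting standard monomials gives mu = 8. Corank 1: A-series; mu = 8 gives A_8.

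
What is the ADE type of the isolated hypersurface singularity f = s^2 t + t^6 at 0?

D_{7}

The Hessian of f at 0 is [[0, 0], [0, 0]] with rank 0, so corank 2. A Groebner basis of the Jacobian ideal J(f) in C{s,t} is {s^2/6 + t^5, s^3, s*t}; counting standard monomials gives mu = 7. Corank 2; j^3 = s^2*t has shape L^2 M (L != M), so D-series; mu = 7 gives D_7.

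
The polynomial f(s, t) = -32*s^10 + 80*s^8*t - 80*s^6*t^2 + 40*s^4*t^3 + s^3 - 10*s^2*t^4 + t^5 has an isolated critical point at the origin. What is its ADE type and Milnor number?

Type E_{8}, Milnor number mu = 8.

The Hessian of f at 0 is [[0, 0], [0, 0]] with rank 0, so corank 2. A Groebner basis of the Jacobian ideal J(f) in C{s,t} is {t^4, s^2}; counting standard monomials gives mu = 8. Corank 2; j^3 = s^3 is a perfect cube, so E-series; the 5-jet and mu = 8 give E_8.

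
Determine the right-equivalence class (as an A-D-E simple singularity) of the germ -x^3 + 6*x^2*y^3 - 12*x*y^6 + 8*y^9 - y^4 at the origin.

E_6

The Hessian of f at 0 is [[0, 0], [0, 0]] with rank 0, so corank 2. A Groebner basis of the Jacobian ideal J(f) in C{x,y} is {y^3, x^2}; counting standard monomials gives mu = 6. Corank 2; j^3 = -x^3 is a perfect cube, so E-series; the 4-jet and mu = 6 give E_6.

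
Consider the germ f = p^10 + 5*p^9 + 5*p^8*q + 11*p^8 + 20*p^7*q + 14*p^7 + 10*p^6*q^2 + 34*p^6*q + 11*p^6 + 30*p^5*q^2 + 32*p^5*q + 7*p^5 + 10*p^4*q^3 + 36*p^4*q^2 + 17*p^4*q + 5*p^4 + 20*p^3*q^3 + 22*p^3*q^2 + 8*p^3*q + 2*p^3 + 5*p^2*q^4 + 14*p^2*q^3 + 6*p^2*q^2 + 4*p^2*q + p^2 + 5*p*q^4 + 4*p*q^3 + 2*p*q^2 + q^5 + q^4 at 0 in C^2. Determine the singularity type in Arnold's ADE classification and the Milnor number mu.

Type A_{4}, Milnor number mu = 4.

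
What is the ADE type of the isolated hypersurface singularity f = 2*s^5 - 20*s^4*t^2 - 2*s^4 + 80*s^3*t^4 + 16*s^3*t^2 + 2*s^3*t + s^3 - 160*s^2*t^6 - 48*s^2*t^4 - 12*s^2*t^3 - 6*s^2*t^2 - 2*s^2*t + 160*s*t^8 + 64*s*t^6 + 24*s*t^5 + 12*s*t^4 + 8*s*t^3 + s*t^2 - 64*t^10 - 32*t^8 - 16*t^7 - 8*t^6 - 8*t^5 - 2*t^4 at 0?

D6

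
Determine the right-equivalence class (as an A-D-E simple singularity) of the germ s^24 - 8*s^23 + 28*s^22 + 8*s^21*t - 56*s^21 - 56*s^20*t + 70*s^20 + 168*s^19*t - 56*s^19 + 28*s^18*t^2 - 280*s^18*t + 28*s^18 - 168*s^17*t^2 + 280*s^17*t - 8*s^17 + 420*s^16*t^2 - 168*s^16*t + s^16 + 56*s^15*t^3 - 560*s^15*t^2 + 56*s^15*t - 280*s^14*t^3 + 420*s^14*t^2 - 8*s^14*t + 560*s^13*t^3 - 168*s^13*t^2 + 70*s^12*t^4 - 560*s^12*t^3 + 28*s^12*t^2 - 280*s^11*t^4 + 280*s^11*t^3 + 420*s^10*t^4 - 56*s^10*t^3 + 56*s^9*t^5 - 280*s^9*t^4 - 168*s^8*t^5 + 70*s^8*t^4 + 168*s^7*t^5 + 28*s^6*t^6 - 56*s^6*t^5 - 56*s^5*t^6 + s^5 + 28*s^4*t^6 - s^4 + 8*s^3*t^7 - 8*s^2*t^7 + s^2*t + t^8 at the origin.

The Hessian of f at 0 has rank 0. Corank 2; j^3 = s^2*t has shape L^2 M (L != M), so D-series; mu = 9 gives D_9.

D_{9}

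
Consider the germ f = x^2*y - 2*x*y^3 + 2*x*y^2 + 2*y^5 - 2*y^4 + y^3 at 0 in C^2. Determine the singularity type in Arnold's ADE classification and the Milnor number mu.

The Hessian of f at 0 has rank 0. Corank 2; j^3 = y*(x + y)^2 has shape L^2 M (L != M), so D-series; mu = 6 gives D_6.

Type D_6, Milnor number mu = 6.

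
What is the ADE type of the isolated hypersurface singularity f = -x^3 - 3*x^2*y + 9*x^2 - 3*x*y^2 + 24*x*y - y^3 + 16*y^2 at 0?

A2

The Hessian of f at 0 has rank 1. Corank 1: A-series; mu = 2 gives A_2.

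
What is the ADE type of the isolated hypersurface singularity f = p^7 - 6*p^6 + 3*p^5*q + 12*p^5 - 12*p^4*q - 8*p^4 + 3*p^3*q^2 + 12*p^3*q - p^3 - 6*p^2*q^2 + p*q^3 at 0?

E_7

The Hessian of f at 0 has rank 0. Corank 2; j^3 = -p^3 is a perfect cube, so E-series; the 4-jet and mu = 7 give E_7.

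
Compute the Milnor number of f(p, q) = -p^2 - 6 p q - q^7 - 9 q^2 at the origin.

The Hessian of f at 0 is [[-2, -6], [-6, -18]] with rank 1, so corank 1. A Groebner basis of the Jacobian ideal J(f) in C{p,q} is {q^6, p + 3*q}; counting standard monomials gives mu = 6. Corank 1: A-series; mu = 6 gives A_6.

6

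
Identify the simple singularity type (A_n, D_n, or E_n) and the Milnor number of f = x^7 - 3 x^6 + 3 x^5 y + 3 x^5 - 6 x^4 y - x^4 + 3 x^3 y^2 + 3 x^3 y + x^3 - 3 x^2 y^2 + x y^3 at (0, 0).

Type E_{7}, Milnor number mu = 7.

The Hessian of f at 0 has rank 0. Corank 2; j^3 = x^3 is a perfect cube, so E-series; the 4-jet and mu = 7 give E_7.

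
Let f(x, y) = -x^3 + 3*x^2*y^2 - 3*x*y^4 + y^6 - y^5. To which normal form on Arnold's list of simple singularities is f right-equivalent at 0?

E8

The Hessian of f at 0 is [[0, 0], [0, 0]] with rank 0, so corank 2. A Groebner basis of the Jacobian ideal J(f) in C{x,y} is {y^4, x^3, -x^2/2 + x*y^2}; counting standard monomials gives mu = 8. Corank 2; j^3 = -x^3 is a perfect cube, so E-series; the 5-jet and mu = 8 give E_8.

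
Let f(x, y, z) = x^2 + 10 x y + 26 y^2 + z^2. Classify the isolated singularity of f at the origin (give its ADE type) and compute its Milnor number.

Type A_{1}, Milnor number mu = 1.

The Hessian of f at 0 has rank 3. Corank 0: nondegenerate Morse point, so A_1.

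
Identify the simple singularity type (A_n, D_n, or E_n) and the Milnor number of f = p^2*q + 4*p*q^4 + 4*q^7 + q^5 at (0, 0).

Type D6, Milnor number mu = 6.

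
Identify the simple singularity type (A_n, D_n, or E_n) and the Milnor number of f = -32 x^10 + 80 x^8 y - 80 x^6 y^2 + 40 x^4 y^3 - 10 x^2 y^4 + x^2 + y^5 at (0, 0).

Type A4, Milnor number mu = 4.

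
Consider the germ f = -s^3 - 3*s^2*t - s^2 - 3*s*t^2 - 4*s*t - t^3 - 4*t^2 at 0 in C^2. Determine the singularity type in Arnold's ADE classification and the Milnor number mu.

Type A_2, Milnor number mu = 2.

The Hessian of f at 0 has rank 1. Corank 1: A-series; mu = 2 gives A_2.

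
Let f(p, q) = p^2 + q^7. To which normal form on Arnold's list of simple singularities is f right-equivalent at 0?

A_6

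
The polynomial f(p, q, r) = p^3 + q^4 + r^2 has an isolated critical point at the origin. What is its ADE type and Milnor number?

Type E_{6}, Milnor number mu = 6.

The Hessian of f at 0 is [[0, 0, 0], [0, 0, 0], [0, 0, 2]] with rank 1, so corank 2. A Groebner basis of the Jacobian ideal J(f) in C{p,q,r} is {q^3, p^2, r}; counting standard monomials gives mu = 6. Corank 2; j^3 = p^3 is a perfect cube, so E-series; the 4-jet and mu = 6 give E_6.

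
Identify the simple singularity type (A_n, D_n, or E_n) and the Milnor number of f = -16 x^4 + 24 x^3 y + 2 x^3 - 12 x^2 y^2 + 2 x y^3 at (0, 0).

The Hessian of f at 0 is [[0, 0], [0, 0]] with rank 0, so corank 2. A Groebner basis of the Jacobian ideal J(f) in C{x,y} is {3*x^2/4 + y^4 + y^3/4, x^3, x^2*y - x^2/4 - y^3/12, -x^2 + x*y^2 - y^3/3}; counting standard monomials gives mu = 7. Corank 2; j^3 = 2*x^3 is a perfect cube, so E-series; the 4-jet and mu = 7 give E_7.

Type E7, Milnor number mu = 7.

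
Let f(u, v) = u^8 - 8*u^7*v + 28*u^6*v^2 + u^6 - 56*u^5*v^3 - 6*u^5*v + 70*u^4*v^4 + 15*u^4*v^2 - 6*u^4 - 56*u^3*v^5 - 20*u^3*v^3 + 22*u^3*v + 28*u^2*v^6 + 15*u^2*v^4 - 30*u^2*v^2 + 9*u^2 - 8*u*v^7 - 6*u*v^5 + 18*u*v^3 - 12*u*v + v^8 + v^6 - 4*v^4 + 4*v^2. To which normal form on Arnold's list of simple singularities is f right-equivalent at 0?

A_{7}

The Hessian of f at 0 is [[18, -12], [-12, 8]] with rank 1, so corank 1. A Groebner basis of the Jacobian ideal J(f) in C{u,v} is {729*u^2 - 891*u*v + v^4 + 270*v^2, u^3 - 12*u - 4*v^3/9 + 8*v, u^2*v - 12*u - 16*v^3/27 + 8*v, u*v^2 - 9*u - 7*v^3/9 + 6*v}; counting standard monomials gives mu = 7. Corank 1: A-series; mu = 7 gives A_7.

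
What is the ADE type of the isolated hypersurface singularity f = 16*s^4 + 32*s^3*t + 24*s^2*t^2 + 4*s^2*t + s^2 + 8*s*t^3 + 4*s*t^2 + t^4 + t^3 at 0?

The Hessian of f at 0 is [[2, 0], [0, 0]] with rank 1, so corank 1. A Groebner basis of the Jacobian ideal J(f) in C{s,t} is {t^2, s}; counting standard monomials gives mu = 2. Corank 1: A-series; mu = 2 gives A_2.

A_2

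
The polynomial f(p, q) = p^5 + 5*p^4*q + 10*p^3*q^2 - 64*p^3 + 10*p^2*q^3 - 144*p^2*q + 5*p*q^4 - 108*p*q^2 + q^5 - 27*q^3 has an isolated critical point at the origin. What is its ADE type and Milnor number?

The Hessian of f at 0 has rank 0. Corank 2; j^3 = -(4*p + 3*q)^3 is a perfect cube, so E-series; the 5-jet and mu = 8 give E_8.

Type E_8, Milnor number mu = 8.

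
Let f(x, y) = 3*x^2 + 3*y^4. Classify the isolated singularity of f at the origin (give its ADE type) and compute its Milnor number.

Type A3, Milnor number mu = 3.

The Hessian of f at 0 has rank 1. Corank 1: A-series; mu = 3 gives A_3.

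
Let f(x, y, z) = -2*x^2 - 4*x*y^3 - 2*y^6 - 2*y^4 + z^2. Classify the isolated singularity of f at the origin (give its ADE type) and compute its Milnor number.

Type A_3, Milnor number mu = 3.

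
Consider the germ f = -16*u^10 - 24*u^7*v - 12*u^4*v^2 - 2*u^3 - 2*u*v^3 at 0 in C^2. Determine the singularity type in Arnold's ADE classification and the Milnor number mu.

Type E7, Milnor number mu = 7.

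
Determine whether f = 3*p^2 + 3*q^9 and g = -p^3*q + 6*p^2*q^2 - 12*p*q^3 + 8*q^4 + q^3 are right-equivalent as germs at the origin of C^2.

The Hessian of f at 0 has rank 1. Corank 1: A-series; mu = 8 gives A_8. The Hessian of g at 0 has rank 0. Corank 2; j^3 = q^3 is a perfect cube, so E-series; the 4-jet and mu = 7 give E_7. f is A_8 but g is E_7, hence not right-equivalent.

No.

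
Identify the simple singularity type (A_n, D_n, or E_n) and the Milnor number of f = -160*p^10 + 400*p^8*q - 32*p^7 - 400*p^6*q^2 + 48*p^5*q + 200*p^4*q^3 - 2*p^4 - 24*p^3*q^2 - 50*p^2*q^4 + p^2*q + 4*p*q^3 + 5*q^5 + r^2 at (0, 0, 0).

Type D_{6}, Milnor number mu = 6.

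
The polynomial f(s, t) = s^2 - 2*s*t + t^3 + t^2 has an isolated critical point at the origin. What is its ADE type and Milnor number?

Type A_2, Milnor number mu = 2.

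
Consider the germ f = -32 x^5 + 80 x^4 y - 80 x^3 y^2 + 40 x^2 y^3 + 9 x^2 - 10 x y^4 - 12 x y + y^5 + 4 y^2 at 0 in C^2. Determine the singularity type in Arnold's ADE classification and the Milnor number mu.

Type A_4, Milnor number mu = 4.

The Hessian of f at 0 is [[18, -12], [-12, 8]] with rank 1, so corank 1. A Groebner basis of the Jacobian ideal J(f) in C{x,y} is {y^4, x - 2*y/3}; counting standard monomials gives mu = 4. Corank 1: A-series; mu = 4 gives A_4.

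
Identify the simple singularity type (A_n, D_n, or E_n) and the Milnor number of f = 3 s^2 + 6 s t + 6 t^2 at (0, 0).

Type A_{1}, Milnor number mu = 1.

The Hessian of f at 0 is [[6, 6], [6, 12]] with rank 2, so corank 0. A Groebner basis of the Jacobian ideal J(f) in C{s,t} is {s, t}; counting standard monomials gives mu = 1. Corank 0: nondegenerate Morse point, so A_1.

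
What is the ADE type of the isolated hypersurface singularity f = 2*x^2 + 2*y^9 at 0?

The Hessian of f at 0 is [[4, 0], [0, 0]] with rank 1, so corank 1. A Groebner basis of the Jacobian ideal J(f) in C{x,y} is {y^8, x}; counting standard monomials gives mu = 8. Corank 1: A-series; mu = 8 gives A_8.

A_{8}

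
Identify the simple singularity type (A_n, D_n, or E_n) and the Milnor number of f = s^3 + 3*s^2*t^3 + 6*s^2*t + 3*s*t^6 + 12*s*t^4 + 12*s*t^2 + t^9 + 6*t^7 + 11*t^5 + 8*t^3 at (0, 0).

The Hessian of f at 0 is [[0, 0], [0, 0]] with rank 0, so corank 2. A Groebner basis of the Jacobian ideal J(f) in C{s,t} is {s^2/2 + s*t^3 + 2*s*t + 2*t^2, t^4, s^3 - 12*s*t^2 - 16*t^3, s^2*t + 4*s*t^2 + 4*t^3}; counting standard monomials gives mu = 8. Corank 2; j^3 = (s + 2*t)^3 is a perfect cube, so E-series; the 5-jet and mu = 8 give E_8.

Type E8, Milnor number mu = 8.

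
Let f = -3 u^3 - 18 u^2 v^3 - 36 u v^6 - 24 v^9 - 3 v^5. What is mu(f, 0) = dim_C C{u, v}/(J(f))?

The Hessian of f at 0 has rank 0. Corank 2; j^3 = -3*u^3 is a perfect cube, so E-series; the 5-jet and mu = 8 give E_8.

8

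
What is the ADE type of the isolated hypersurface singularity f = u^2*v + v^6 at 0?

D_{7}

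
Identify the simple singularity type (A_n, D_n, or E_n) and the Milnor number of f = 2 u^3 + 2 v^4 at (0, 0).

Type E_6, Milnor number mu = 6.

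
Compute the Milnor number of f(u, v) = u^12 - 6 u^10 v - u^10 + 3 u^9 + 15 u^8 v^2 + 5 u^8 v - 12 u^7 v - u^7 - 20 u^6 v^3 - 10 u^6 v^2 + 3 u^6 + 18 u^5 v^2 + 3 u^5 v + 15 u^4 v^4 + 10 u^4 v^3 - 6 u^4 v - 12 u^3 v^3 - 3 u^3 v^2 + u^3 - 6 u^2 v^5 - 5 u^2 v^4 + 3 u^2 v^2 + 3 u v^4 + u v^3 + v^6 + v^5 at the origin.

The Hessian of f at 0 has rank 0. Corank 2; j^3 = u^3 is a perfect cube, so E-series; the 4-jet and mu = 7 give E_7.

7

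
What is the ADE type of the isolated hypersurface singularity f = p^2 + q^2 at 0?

A_{1}

The Hessian of f at 0 is [[2, 0], [0, 2]] with rank 2, so corank 0. A Groebner basis of the Jacobian ideal J(f) in C{p,q} is {p, q}; counting standard monomials gives mu = 1. Corank 0: nondegenerate Morse point, so A_1.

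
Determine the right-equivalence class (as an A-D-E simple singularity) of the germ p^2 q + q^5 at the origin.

D_6

The Hessian of f at 0 has rank 0. Corank 2; j^3 = p^2*q has shape L^2 M (L != M), so D-series; mu = 6 gives D_6.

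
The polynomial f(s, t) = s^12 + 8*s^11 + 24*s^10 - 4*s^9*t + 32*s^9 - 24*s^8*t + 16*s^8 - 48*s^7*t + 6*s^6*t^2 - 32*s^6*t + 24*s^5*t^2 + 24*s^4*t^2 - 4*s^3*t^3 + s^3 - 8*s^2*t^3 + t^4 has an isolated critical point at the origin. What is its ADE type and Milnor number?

Type E_6, Milnor number mu = 6.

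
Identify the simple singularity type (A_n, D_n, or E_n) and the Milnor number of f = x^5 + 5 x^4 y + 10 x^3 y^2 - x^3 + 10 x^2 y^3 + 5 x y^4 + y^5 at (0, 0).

Type E_8, Milnor number mu = 8.

The Hessian of f at 0 is [[0, 0], [0, 0]] with rank 0, so corank 2. A Groebner basis of the Jacobian ideal J(f) in C{x,y} is {y^5, x*y^3 + y^4/4, x^2}; counting standard monomials gives mu = 8. Corank 2; j^3 = -x^3 is a perfect cube, so E-series; the 5-jet and mu = 8 give E_8.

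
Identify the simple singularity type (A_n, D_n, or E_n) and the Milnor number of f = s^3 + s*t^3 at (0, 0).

Type E_7, Milnor number mu = 7.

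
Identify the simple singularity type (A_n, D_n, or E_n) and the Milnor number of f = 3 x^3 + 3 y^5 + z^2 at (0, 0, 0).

Type E_8, Milnor number mu = 8.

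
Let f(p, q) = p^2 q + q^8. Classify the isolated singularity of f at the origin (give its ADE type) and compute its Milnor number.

Type D_{9}, Milnor number mu = 9.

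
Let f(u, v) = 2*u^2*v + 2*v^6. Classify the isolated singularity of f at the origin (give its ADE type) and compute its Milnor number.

The Hessian of f at 0 has rank 0. Corank 2; j^3 = 2*u^2*v has shape L^2 M (L != M), so D-series; mu = 7 gives D_7.

Type D7, Milnor number mu = 7.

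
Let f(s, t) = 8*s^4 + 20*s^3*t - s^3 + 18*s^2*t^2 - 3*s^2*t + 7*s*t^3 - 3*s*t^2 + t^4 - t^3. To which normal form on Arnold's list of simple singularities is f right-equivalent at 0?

The Hessian of f at 0 has rank 0. Corank 2; j^3 = -(s + t)^3 is a perfect cube, so E-series; the 4-jet and mu = 7 give E_7.

E7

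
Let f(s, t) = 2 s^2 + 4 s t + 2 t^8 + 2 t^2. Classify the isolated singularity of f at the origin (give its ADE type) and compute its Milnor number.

Type A_7, Milnor number mu = 7.

The Hessian of f at 0 has rank 1. Corank 1: A-series; mu = 7 gives A_7.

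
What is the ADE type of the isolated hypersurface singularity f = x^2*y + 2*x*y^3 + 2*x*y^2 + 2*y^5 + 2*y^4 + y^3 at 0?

D_6

The Hessian of f at 0 is [[0, 0], [0, 0]] with rank 0, so corank 2. A Groebner basis of the Jacobian ideal J(f) in C{x,y} is {x^3 - 3*x^2/4 - 5*x*y/2 - 7*y^2/4, x^2*y + x^2/2 + 2*x*y + 3*y^2/2, -x^2/4 + x*y^2 - 3*x*y/2 - 5*y^2/4, x*y + y^3 + y^2}; counting standard monomials gives mu = 6. Corank 2; j^3 = y*(x + y)^2 has shape L^2 M (L != M), so D-series; mu = 6 gives D_6.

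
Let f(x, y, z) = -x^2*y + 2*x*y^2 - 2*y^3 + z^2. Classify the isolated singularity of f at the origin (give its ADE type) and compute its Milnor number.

Type D4, Milnor number mu = 4.

The Hessian of f at 0 is [[0, 0, 0], [0, 0, 0], [0, 0, 2]] with rank 1, so corank 2. A Groebner basis of the Jacobian ideal J(f) in C{x,y,z} is {y^3, x^2 + 2*y^2, x*y - y^2, z}; counting standard monomials gives mu = 4. Corank 2; j^3 = -y*(x^2 - 2*x*y + 2*y^2) splits into three distinct lines over C (the quadratic factor has nonzero discriminant), so D_4.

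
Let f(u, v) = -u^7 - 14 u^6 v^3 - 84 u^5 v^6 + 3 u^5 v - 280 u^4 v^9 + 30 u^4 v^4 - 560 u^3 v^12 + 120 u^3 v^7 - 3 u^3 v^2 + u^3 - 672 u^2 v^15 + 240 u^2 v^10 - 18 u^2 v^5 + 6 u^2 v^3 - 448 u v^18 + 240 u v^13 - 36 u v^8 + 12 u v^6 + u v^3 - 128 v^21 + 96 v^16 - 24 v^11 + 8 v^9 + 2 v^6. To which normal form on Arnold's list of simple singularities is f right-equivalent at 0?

E_7

The Hessian of f at 0 has rank 0. Corank 2; j^3 = u^3 is a perfect cube, so E-series; the 4-jet and mu = 7 give E_7.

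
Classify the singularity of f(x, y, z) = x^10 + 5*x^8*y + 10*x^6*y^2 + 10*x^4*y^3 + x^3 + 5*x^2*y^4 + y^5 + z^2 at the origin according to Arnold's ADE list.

The Hessian of f at 0 has rank 1. Corank 2; j^3 = x^3 is a perfect cube, so E-series; the 5-jet and mu = 8 give E_8.

E_8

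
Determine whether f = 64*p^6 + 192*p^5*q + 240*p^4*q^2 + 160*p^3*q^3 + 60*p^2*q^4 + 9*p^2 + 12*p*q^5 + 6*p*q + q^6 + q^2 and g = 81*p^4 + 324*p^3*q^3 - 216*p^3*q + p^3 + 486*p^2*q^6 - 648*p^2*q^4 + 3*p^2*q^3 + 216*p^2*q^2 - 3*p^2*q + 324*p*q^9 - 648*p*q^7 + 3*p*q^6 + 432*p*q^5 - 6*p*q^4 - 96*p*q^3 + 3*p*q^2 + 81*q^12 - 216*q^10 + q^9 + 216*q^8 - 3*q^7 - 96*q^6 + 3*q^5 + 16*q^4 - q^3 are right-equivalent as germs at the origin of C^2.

No.

The Hessian of f at 0 has rank 1. Corank 1: A-series; mu = 5 gives A_5. The Hessian of g at 0 has rank 0. Corank 2; j^3 = (p - q)^3 is a perfect cube, so E-series; the 4-jet and mu = 6 give E_6. f is A_5 but g is E_6, hence not right-equivalent.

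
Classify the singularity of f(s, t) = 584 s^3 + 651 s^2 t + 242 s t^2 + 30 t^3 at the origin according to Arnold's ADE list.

D_{4}

The Hessian of f at 0 has rank 0. Corank 2; j^3 = (8*s + 3*t)*(73*s^2 + 54*s*t + 10*t^2) splits into three distinct lines over C (the quadratic factor has nonzero discriminant), so D_4.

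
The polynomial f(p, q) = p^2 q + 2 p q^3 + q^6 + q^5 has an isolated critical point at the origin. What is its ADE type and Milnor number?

Type D7, Milnor number mu = 7.

The Hessian of f at 0 is [[0, 0], [0, 0]] with rank 0, so corank 2. A Groebner basis of the Jacobian ideal J(f) in C{p,q} is {p^3, p^2*q + p^2/6 + p*q^2/6, p*q + q^3}; counting standard monomials gives mu = 7. Corank 2; j^3 = p^2*q has shape L^2 M (L != M), so D-series; mu = 7 gives D_7.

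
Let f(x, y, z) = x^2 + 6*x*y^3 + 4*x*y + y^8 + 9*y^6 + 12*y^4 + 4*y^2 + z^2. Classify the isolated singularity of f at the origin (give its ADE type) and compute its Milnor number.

Type A7, Milnor number mu = 7.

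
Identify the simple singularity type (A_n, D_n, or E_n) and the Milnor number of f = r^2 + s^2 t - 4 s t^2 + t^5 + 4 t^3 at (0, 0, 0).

Type D6, Milnor number mu = 6.

The Hessian of f at 0 has rank 1. Corank 2; j^3 = t*(s - 2*t)^2 has shape L^2 M (L != M), so D-series; mu = 6 gives D_6.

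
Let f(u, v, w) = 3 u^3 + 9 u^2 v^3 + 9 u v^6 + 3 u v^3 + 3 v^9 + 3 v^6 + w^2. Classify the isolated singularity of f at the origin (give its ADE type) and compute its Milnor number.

Type E_7, Milnor number mu = 7.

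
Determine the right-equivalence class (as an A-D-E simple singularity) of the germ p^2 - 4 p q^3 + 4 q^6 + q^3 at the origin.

The Hessian of f at 0 has rank 1. Corank 1: A-series; mu = 2 gives A_2.

A2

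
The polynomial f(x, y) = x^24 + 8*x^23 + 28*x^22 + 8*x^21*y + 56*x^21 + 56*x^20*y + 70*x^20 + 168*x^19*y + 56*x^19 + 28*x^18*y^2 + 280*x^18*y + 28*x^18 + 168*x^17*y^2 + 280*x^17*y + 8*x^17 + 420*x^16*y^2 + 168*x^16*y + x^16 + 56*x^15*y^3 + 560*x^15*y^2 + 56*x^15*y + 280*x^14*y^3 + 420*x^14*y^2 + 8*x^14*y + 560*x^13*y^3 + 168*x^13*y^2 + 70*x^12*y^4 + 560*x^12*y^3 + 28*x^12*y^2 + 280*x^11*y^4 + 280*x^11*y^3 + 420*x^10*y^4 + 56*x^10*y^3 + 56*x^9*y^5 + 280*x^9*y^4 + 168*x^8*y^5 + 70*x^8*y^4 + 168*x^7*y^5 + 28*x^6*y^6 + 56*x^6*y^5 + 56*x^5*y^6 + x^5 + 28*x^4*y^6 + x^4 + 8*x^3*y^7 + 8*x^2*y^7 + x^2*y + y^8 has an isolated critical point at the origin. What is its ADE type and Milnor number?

The Hessian of f at 0 has rank 0. Corank 2; j^3 = x^2*y has shape L^2 M (L != M), so D-series; mu = 9 gives D_9.

Type D_9, Milnor number mu = 9.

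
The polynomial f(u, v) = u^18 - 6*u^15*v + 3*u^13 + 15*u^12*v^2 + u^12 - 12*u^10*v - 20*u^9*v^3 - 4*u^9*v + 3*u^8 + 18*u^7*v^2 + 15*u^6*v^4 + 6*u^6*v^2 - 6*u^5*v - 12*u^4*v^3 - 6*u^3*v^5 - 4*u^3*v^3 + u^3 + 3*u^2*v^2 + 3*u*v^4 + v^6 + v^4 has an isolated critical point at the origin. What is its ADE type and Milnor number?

The Hessian of f at 0 has rank 0. Corank 2; j^3 = u^3 is a perfect cube, so E-series; the 4-jet and mu = 6 give E_6.

Type E_{6}, Milnor number mu = 6.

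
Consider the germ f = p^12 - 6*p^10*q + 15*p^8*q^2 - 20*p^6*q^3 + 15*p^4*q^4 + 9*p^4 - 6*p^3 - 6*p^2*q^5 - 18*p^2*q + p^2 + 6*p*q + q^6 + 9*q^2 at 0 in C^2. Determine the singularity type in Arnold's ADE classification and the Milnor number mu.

The Hessian of f at 0 has rank 1. Corank 1: A-series; mu = 5 gives A_5.

Type A_5, Milnor number mu = 5.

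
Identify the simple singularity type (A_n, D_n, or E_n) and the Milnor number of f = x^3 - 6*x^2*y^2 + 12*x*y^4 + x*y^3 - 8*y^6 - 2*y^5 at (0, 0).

Type E_7, Milnor number mu = 7.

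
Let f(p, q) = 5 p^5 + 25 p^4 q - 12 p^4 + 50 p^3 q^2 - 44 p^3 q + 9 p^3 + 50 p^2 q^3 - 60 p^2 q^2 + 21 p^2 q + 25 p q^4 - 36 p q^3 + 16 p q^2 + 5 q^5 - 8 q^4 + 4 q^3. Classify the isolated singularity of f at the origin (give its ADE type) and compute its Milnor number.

Type D_6, Milnor number mu = 6.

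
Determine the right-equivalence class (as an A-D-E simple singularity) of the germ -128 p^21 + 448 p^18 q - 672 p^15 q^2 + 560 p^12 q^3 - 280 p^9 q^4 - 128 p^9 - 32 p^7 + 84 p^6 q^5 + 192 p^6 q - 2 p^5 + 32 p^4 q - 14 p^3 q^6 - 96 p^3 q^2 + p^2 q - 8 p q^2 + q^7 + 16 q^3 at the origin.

The Hessian of f at 0 has rank 0. Corank 2; j^3 = q*(p - 4*q)^2 has shape L^2 M (L != M), so D-series; mu = 8 gives D_8.

D8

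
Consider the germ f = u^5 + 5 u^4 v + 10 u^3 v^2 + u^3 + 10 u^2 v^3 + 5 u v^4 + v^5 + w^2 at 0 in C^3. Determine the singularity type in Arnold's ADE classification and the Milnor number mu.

Type E_8, Milnor number mu = 8.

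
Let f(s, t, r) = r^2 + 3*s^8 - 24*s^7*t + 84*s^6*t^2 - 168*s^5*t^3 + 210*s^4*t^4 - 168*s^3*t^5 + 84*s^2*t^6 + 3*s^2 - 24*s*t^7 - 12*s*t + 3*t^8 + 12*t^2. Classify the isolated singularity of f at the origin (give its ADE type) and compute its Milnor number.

Type A7, Milnor number mu = 7.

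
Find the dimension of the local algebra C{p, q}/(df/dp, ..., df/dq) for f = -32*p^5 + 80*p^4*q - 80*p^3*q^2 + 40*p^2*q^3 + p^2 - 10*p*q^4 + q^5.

4

The Hessian of f at 0 has rank 1. Corank 1: A-series; mu = 4 gives A_4.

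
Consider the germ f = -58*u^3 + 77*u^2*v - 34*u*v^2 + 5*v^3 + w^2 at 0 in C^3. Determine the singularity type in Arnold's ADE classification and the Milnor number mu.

Type D4, Milnor number mu = 4.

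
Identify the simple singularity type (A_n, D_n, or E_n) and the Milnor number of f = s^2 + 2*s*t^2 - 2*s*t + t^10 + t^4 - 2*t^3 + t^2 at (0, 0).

Type A9, Milnor number mu = 9.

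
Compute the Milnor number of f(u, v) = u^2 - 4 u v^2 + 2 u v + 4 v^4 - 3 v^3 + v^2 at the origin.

2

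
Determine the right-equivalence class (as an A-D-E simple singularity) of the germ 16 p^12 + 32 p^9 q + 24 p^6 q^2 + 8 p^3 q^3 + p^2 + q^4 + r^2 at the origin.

A_3

The Hessian of f at 0 is [[2, 0, 0], [0, 0, 0], [0, 0, 2]] with rank 2, so corank 1. A Groebner basis of the Jacobian ideal J(f) in C{p,q,r} is {q^3, p, r}; counting standard monomials gives mu = 3. Corank 1: A-series; mu = 3 gives A_3.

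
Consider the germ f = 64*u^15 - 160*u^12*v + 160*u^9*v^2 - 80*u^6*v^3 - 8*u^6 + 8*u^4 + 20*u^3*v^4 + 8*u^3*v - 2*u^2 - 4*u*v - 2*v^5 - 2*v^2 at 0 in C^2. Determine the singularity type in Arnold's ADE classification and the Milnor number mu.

Type A_4, Milnor number mu = 4.

The Hessian of f at 0 has rank 1. Corank 1: A-series; mu = 4 gives A_4.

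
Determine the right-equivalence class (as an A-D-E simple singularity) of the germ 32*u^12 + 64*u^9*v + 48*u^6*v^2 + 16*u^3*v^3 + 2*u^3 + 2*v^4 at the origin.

The Hessian of f at 0 has rank 0. Corank 2; j^3 = 2*u^3 is a perfect cube, so E-series; the 4-jet and mu = 6 give E_6.

E_6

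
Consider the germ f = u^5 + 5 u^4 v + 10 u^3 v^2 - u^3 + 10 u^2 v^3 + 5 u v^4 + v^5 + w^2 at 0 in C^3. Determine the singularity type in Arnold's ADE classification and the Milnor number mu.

The Hessian of f at 0 has rank 1. Corank 2; j^3 = -u^3 is a perfect cube, so E-series; the 5-jet and mu = 8 give E_8.

Type E8, Milnor number mu = 8.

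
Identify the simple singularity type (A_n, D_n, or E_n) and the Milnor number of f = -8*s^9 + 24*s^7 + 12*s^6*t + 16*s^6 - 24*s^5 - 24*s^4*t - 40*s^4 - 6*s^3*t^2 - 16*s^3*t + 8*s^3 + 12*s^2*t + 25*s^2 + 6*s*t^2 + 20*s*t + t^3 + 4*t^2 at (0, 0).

Type A2, Milnor number mu = 2.

The Hessian of f at 0 has rank 1. Corank 1: A-series; mu = 2 gives A_2.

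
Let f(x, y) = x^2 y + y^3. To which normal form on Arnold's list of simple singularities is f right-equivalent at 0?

D_4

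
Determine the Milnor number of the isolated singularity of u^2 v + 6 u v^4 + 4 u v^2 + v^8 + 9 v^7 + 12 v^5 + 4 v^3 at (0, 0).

The Hessian of f at 0 has rank 0. Corank 2; j^3 = v*(u + 2*v)^2 has shape L^2 M (L != M), so D-series; mu = 9 gives D_9.

9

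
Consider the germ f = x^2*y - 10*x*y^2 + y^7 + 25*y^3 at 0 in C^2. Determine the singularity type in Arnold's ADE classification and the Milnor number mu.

Type D_8, Milnor number mu = 8.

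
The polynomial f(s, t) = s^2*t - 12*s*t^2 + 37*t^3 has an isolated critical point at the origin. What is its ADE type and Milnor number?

Type D_{4}, Milnor number mu = 4.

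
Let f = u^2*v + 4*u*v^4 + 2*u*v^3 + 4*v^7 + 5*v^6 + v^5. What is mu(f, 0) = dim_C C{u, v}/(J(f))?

7

The Hessian of f at 0 is [[0, 0], [0, 0]] with rank 0, so corank 2. A Groebner basis of the Jacobian ideal J(f) in C{u,v} is {u*v/2 + v^4 + v^3/2, u^3, u^2*v + u^2/2 + u*v/4 + v^3/4, -u^2 + u*v^2 - u*v - v^3}; counting standard monomials gives mu = 7. Corank 2; j^3 = u^2*v has shape L^2 M (L != M), so D-series; mu = 7 gives D_7.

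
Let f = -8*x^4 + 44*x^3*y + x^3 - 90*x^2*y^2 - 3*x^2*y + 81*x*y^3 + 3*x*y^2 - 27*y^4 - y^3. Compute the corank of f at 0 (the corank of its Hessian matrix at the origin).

2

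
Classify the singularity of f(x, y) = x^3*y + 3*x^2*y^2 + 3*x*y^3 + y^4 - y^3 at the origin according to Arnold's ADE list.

The Hessian of f at 0 is [[0, 0], [0, 0]] with rank 0, so corank 2. A Groebner basis of the Jacobian ideal J(f) in C{x,y} is {x^3 - 3*x*y^2 - 3*y^2, x^2*y + 2*x*y^2, y^3}; counting standard monomials gives mu = 7. Corank 2; j^3 = -y^3 is a perfect cube, so E-series; the 4-jet and mu = 7 give E_7.

E7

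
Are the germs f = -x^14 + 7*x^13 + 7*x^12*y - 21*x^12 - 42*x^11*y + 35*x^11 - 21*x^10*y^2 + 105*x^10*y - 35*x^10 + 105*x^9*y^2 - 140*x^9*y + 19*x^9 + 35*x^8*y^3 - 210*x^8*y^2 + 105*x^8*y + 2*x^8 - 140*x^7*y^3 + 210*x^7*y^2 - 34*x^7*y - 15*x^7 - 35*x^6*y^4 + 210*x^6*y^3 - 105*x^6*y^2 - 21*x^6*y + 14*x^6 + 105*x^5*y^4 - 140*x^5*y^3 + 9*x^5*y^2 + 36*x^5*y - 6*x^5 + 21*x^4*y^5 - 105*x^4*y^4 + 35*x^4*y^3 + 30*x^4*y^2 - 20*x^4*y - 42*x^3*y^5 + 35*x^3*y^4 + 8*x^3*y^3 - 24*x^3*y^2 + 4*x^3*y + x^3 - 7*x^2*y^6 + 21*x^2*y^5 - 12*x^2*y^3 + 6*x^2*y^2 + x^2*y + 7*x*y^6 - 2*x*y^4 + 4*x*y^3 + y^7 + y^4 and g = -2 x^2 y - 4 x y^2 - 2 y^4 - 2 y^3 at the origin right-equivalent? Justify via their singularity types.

Yes.

The Hessian of f at 0 has rank 0. Corank 2; j^3 = x^2*(x + y) has shape L^2 M (L != M), so D-series; mu = 5 gives D_5. The Hessian of g at 0 has rank 0. Corank 2; j^3 = -2*y*(x + y)^2 has shape L^2 M (L != M), so D-series; mu = 5 gives D_5. Both have type D_5, hence right-equivalent.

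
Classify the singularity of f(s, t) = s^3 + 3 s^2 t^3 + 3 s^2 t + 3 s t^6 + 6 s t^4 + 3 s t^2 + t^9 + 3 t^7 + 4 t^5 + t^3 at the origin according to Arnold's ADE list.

The Hessian of f at 0 has rank 0. Corank 2; j^3 = (s + t)^3 is a perfect cube, so E-series; the 5-jet and mu = 8 give E_8.

E_8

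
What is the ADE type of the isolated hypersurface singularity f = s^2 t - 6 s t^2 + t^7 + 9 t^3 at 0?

D_8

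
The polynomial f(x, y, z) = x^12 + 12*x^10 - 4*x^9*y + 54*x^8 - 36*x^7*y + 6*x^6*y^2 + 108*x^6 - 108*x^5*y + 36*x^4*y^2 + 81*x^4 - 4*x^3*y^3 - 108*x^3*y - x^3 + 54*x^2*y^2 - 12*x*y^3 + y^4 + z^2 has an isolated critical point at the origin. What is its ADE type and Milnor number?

Type E_{6}, Milnor number mu = 6.

The Hessian of f at 0 is [[0, 0, 0], [0, 0, 0], [0, 0, 2]] with rank 1, so corank 2. A Groebner basis of the Jacobian ideal J(f) in C{x,y,z} is {y^4, x*y^2 - y^3/9, x^2, z}; counting standard monomials gives mu = 6. Corank 2; j^3 = -x^3 is a perfect cube, so E-series; the 4-jet and mu = 6 give E_6.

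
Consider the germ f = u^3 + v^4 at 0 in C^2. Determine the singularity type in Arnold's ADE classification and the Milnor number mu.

Type E6, Milnor number mu = 6.

The Hessian of f at 0 is [[0, 0], [0, 0]] with rank 0, so corank 2. A Groebner basis of the Jacobian ideal J(f) in C{u,v} is {v^3, u^2}; counting standard monomials gives mu = 6. Corank 2; j^3 = u^3 is a perfect cube, so E-series; the 4-jet and mu = 6 give E_6.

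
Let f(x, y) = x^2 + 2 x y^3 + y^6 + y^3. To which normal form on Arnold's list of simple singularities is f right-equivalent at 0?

The Hessian of f at 0 is [[2, 0], [0, 0]] with rank 1, so corank 1. A Groebner basis of the Jacobian ideal J(f) in C{x,y} is {y^2, x}; counting standard monomials gives mu = 2. Corank 1: A-series; mu = 2 gives A_2.

A2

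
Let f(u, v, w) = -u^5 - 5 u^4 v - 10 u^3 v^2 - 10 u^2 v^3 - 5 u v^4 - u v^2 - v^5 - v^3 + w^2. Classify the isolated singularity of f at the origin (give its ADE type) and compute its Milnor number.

Type D_{6}, Milnor number mu = 6.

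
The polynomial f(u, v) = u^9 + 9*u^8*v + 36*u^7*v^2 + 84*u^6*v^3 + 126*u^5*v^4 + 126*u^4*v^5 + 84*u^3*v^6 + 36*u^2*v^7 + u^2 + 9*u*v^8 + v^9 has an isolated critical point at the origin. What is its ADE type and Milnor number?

The Hessian of f at 0 has rank 1. Corank 1: A-series; mu = 8 gives A_8.

Type A_{8}, Milnor number mu = 8.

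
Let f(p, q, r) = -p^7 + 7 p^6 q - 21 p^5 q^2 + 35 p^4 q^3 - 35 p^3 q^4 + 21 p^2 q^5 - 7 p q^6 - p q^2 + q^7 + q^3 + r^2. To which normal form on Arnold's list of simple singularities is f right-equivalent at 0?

The Hessian of f at 0 is [[0, 0, 0], [0, 0, 0], [0, 0, 2]] with rank 1, so corank 2. A Groebner basis of the Jacobian ideal J(f) in C{p,q,r} is {p^6 + q^2/7, q^3, p*q - q^2, r}; counting standard monomials gives mu = 8. Corank 2; j^3 = -q^2*(p - q) has shape L^2 M (L != M), so D-series; mu = 8 gives D_8.

D_{8}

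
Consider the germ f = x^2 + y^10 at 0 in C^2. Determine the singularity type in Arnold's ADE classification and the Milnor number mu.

Type A_{9}, Milnor number mu = 9.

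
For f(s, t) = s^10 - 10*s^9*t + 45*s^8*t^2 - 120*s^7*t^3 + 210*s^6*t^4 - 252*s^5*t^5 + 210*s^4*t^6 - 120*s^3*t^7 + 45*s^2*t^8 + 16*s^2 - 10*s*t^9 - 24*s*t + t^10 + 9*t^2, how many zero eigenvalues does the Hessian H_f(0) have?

1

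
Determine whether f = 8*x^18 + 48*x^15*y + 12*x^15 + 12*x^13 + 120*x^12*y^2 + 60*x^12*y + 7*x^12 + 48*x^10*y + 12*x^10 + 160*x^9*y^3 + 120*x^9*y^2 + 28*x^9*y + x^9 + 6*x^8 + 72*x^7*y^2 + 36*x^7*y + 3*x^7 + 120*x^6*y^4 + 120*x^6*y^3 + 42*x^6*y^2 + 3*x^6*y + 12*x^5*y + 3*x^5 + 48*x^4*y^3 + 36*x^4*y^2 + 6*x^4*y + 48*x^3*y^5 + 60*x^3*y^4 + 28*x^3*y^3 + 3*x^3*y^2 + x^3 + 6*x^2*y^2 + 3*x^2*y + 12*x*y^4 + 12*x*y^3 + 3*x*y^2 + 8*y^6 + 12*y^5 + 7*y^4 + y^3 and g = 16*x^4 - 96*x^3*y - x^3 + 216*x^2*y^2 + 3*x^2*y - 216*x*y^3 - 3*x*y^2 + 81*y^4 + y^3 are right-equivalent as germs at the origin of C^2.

Yes.

The Hessian of f at 0 is [[0, 0], [0, 0]] with rank 0, so corank 2. A Groebner basis of the Jacobian ideal J(f) in C{x,y} is {x^3 + 3*x^2/4 + 3*x*y/2 + 3*y^2/4, x^2*y - x^2/2 - x*y - y^2/2, x^2/4 + x*y^2 + x*y/2 + y^2/4, y^3}; counting standard monomials gives mu = 6. Corank 2; j^3 = (x + y)^3 is a perfect cube, so E-series; the 4-jet and mu = 6 give E_6. The Hessian of g at 0 is [[0, 0], [0, 0]] with rank 0, so corank 2. A Groebner basis of the Jacobian ideal J(g) in C{x,y} is {y^4, x*y^2 - 7*y^3/6, x^2 - 2*x*y + y^2}; counting standard monomials gives mu = 6. Corank 2; j^3 = -(x - y)^3 is a perfect cube, so E-series; the 4-jet and mu = 6 give E_6. Both have type E_6, hence right-equivalent.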